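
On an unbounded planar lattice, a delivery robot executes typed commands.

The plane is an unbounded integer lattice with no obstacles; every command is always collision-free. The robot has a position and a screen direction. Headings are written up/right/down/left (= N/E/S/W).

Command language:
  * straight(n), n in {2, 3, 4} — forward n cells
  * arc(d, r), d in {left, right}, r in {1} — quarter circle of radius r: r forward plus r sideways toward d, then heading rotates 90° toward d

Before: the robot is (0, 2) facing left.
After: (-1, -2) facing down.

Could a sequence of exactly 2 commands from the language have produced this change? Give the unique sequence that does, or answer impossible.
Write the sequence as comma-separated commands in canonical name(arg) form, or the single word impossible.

arc(left, 1), straight(3)

key: cell and facing (now S) both changed — the 2 commands mix motion and turning
begin: (0, 2) facing left
1. arc(left, 1) → (-1, 1) facing down
2. straight(3) → (-1, -2) facing down
no other 2-command option fits: unique.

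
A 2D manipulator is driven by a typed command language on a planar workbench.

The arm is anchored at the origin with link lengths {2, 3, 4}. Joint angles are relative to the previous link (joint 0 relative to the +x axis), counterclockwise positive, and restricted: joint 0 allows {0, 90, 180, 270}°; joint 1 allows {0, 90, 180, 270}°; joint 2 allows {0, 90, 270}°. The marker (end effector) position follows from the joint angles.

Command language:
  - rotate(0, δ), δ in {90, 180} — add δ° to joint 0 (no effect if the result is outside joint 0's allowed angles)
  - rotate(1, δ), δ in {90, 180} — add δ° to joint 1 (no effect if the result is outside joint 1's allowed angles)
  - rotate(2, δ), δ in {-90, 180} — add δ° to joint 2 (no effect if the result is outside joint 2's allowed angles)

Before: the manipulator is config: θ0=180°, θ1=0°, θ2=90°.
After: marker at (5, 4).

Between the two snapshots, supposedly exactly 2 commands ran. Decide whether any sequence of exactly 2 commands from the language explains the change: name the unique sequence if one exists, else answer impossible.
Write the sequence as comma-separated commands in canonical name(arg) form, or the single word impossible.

begin: config: θ0=180°, θ1=0°, θ2=90°
[1] after rotate(0, 90): config: θ0=270°, θ1=0°, θ2=90°
[2] after rotate(0, 90): config: θ0=0°, θ1=0°, θ2=90°
all 36 alternatives checked — unique.

rotate(0, 90), rotate(0, 90)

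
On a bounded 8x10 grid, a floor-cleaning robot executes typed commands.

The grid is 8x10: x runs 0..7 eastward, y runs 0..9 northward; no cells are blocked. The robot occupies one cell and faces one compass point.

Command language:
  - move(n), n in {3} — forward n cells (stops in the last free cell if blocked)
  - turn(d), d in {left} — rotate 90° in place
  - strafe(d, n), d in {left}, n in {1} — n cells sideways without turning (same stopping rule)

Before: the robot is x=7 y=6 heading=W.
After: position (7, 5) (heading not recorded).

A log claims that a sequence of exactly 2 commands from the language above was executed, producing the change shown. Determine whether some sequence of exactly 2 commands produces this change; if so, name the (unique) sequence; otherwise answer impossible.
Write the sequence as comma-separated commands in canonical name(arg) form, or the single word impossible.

strafe(left, 1), turn(left)

key: order matters: swapping strafe(left, 1) and turn(left) lands elsewhere
t0: x=7 y=6 heading=W
t=1 strafe(left, 1) ⇒ x=7 y=5 heading=W
t=2 turn(left) ⇒ x=7 y=5 heading=S
no rival 2-sequence matches.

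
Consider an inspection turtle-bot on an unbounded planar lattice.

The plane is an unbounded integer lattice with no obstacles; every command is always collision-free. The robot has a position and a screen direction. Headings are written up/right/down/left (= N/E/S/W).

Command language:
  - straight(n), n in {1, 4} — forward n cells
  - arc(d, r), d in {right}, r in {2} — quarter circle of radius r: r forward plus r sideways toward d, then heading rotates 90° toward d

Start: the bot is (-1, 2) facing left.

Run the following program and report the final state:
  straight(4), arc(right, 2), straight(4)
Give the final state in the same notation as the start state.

(-7, 8) facing up

from: (-1, 2) facing left
1. straight(4) → (-5, 2) facing left
2. arc(right, 2) → (-7, 4) facing up
3. straight(4) → (-7, 8) facing up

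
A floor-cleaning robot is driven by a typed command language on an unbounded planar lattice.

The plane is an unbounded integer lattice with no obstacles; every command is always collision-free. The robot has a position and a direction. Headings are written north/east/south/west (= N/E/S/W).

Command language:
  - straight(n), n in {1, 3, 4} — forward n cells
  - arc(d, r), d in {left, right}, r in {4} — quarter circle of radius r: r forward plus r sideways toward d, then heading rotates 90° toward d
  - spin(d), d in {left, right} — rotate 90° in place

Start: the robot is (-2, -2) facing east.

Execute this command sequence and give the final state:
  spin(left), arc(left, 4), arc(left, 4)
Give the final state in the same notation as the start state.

from: (-2, -2) facing east
1. spin(left) → (-2, -2) facing north
2. arc(left, 4) → (-6, 2) facing west
3. arc(left, 4) → (-10, -2) facing south

(-10, -2) facing south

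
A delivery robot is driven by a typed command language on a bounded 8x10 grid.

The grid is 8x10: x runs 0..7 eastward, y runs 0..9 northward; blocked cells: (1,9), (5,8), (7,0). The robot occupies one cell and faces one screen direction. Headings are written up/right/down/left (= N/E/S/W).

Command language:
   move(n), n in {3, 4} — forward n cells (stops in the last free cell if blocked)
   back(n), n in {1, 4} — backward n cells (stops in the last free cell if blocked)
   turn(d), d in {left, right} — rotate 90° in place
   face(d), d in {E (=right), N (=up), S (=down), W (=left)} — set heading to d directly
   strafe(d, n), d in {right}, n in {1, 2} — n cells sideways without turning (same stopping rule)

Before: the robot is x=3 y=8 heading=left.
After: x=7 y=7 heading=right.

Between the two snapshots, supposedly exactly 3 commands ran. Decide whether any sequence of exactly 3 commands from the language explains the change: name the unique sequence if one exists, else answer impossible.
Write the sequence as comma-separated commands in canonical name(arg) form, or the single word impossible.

face(E), strafe(right, 1), move(4)

key: position moved to (7,7) AND the heading swung to E — translation plus rotation needed
start: x=3 y=8 heading=left
step 1 (face(E)): x=3 y=8 heading=right
step 2 (strafe(right, 1)): x=3 y=7 heading=right
step 3 (move(4)): x=7 y=7 heading=right
all 1728 alternatives checked — unique.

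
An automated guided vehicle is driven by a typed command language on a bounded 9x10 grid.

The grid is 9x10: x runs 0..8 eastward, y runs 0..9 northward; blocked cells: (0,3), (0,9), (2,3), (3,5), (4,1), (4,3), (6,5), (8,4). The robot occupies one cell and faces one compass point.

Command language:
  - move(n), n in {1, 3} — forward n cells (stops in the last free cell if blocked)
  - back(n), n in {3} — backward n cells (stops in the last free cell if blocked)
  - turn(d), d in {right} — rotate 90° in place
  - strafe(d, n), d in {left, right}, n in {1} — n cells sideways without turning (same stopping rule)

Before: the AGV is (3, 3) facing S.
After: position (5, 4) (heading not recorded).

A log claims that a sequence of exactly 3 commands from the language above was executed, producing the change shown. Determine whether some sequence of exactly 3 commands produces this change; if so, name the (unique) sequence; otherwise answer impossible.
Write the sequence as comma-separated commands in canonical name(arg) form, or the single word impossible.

back(3), strafe(left, 1), strafe(left, 1)

key: back(3) is stopped early by the blocked cell at (3,5)
start: (3, 3) facing S
t=1 back(3) ⇒ (3, 4) facing S
t=2 strafe(left, 1) ⇒ (4, 4) facing S
t=3 strafe(left, 1) ⇒ (5, 4) facing S
uniquely the one of 216 3-step routes that fits.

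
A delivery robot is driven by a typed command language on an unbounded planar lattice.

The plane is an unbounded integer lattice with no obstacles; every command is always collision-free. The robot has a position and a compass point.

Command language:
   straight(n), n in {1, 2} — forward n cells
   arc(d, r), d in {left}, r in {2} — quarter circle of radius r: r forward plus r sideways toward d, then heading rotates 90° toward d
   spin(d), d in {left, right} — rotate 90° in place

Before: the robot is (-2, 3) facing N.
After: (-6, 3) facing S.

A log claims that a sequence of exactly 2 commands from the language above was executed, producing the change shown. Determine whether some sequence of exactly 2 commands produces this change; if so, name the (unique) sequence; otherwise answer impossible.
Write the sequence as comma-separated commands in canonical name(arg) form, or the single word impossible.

key: position moved to (-6,3) AND the heading swung to S — translation plus rotation needed
begin: (-2, 3) facing N
1. arc(left, 2) → (-4, 5) facing W
2. arc(left, 2) → (-6, 3) facing S
no rival 2-sequence matches.

arc(left, 2), arc(left, 2)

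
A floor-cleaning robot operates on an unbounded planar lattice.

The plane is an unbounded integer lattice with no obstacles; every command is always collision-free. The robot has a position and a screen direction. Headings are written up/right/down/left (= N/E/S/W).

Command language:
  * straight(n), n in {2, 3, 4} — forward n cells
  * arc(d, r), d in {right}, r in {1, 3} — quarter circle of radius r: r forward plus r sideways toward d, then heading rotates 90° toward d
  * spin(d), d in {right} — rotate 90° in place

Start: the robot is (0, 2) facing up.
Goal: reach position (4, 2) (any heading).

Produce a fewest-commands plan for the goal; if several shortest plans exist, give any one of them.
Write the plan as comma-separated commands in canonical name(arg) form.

start: (0, 2) facing up
t=1 spin(right) ⇒ (0, 2) facing right
t=2 straight(4) ⇒ (4, 2) facing right
nothing shorter than 2 reaches the goal.

spin(right), straight(4)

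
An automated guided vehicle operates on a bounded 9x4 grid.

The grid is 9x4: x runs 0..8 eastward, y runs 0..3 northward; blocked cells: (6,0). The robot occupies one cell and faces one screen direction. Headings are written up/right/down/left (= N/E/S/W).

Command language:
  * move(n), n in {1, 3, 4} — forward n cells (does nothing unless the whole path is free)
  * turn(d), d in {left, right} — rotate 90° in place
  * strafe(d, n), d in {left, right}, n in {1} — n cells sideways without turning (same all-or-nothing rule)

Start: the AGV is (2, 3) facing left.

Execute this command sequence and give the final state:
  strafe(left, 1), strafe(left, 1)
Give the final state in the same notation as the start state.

start: (2, 3) facing left
t=1 strafe(left, 1) ⇒ (2, 2) facing left
t=2 strafe(left, 1) ⇒ (2, 1) facing left

(2, 1) facing left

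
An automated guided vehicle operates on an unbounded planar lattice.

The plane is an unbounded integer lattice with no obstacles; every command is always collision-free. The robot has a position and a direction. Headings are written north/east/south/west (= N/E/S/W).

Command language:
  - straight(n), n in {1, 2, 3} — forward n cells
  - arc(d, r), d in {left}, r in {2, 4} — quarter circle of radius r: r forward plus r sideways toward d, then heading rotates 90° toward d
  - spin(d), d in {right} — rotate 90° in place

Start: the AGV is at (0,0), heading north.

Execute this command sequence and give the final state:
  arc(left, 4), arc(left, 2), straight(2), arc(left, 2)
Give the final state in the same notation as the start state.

start: at (0,0), heading north
step 1 (arc(left, 4)): at (-4,4), heading west
step 2 (arc(left, 2)): at (-6,2), heading south
step 3 (straight(2)): at (-6,0), heading south
step 4 (arc(left, 2)): at (-4,-2), heading east

at (-4,-2), heading east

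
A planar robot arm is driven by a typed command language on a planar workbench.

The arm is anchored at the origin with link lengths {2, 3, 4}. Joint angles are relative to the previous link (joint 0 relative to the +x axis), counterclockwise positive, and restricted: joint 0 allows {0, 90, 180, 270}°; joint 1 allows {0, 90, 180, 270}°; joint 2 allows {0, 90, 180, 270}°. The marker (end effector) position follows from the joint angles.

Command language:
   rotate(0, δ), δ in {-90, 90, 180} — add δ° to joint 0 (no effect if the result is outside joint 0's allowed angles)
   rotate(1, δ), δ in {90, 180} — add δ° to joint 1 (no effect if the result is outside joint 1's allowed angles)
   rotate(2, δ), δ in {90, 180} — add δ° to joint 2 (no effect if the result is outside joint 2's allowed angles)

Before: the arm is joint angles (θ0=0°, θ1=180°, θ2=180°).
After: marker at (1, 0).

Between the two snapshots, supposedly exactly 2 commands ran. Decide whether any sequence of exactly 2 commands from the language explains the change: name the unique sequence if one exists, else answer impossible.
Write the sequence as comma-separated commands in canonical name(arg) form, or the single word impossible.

initial: joint angles (θ0=0°, θ1=180°, θ2=180°)
1. rotate(1, 90) → joint angles (θ0=0°, θ1=270°, θ2=180°)
2. rotate(1, 90) → joint angles (θ0=0°, θ1=0°, θ2=180°)
no rival 2-sequence matches.

rotate(1, 90), rotate(1, 90)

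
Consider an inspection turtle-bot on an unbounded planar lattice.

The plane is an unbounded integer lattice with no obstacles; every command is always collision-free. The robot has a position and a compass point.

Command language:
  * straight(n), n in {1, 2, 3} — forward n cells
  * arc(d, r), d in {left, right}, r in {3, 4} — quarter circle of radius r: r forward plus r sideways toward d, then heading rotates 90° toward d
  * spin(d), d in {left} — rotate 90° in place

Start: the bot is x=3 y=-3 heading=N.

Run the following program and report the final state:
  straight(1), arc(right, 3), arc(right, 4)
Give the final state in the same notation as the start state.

x=10 y=-3 heading=S

from: x=3 y=-3 heading=N
[1] after straight(1): x=3 y=-2 heading=N
[2] after arc(right, 3): x=6 y=1 heading=E
[3] after arc(right, 4): x=10 y=-3 heading=S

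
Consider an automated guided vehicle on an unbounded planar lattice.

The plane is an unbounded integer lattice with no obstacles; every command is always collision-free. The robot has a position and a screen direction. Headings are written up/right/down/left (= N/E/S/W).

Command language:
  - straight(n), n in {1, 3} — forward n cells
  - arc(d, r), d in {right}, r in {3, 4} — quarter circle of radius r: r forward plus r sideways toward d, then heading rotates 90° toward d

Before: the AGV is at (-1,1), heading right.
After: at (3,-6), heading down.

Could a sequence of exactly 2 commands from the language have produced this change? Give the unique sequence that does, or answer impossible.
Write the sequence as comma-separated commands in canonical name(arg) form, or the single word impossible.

key: cell and facing (now S) both changed — the 2 commands mix motion and turning
t0: at (-1,1), heading right
step 1 (arc(right, 4)): at (3,-3), heading down
step 2 (straight(3)): at (3,-6), heading down
all 16 alternatives checked — unique.

arc(right, 4), straight(3)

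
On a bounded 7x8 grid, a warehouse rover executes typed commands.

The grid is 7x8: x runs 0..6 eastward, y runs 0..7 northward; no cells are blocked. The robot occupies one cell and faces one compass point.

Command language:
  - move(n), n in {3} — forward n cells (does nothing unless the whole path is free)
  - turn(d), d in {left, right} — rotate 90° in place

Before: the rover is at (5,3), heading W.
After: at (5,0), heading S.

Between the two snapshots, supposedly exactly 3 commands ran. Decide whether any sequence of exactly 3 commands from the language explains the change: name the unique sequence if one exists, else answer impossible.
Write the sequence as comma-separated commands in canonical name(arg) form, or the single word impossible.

turn(left), move(3), move(3)

key: order matters: swapping turn(left) and move(3) lands elsewhere
start: at (5,3), heading W
step 1 (turn(left)): at (5,3), heading S
step 2 (move(3)): at (5,0), heading S
step 3 (move(3)): at (5,0), heading S
all 27 alternatives checked — unique.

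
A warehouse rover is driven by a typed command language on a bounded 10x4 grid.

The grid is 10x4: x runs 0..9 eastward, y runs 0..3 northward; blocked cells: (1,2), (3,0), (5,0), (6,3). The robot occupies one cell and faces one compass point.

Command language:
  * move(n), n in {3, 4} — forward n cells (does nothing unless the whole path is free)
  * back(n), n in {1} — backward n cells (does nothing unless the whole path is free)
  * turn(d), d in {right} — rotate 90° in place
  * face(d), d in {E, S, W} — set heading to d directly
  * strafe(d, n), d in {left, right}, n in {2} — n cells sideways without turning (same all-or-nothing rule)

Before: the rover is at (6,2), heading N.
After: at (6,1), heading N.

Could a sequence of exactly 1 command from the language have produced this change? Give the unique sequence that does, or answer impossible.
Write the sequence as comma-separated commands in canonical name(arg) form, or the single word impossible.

key: heading stays N — the single command does not turn
from: at (6,2), heading N
1. back(1) → at (6,1), heading N
all 9 alternatives checked — unique.

back(1)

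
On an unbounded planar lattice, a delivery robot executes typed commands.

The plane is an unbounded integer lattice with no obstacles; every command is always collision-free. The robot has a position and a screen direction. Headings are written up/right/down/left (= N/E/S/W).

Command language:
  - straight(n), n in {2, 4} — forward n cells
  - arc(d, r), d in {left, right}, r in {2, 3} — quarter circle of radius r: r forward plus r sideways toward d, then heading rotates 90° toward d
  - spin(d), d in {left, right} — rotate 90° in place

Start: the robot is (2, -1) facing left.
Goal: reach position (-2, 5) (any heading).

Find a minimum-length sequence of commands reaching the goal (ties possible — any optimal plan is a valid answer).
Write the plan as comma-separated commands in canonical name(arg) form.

straight(4), arc(right, 3), arc(right, 3)

from: (2, -1) facing left
[1] after straight(4): (-2, -1) facing left
[2] after arc(right, 3): (-5, 2) facing up
[3] after arc(right, 3): (-2, 5) facing right
shorter routes all fall short; 3 is best.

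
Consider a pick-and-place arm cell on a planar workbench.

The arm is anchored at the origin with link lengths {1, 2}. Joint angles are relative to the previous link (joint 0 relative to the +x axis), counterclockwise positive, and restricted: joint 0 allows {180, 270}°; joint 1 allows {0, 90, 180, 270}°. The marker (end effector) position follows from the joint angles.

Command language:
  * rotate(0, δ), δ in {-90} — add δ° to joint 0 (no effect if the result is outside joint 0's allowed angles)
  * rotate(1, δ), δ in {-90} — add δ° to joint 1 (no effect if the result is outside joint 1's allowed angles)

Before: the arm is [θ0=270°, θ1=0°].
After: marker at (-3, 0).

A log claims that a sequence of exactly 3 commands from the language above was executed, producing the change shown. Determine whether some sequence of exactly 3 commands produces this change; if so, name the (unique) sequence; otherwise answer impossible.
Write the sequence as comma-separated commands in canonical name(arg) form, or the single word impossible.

rotate(0, -90), rotate(0, -90), rotate(0, -90)

start: [θ0=270°, θ1=0°]
1. rotate(0, -90) → [θ0=180°, θ1=0°]
2. rotate(0, -90) → [θ0=180°, θ1=0°]
3. rotate(0, -90) → [θ0=180°, θ1=0°]
uniquely the one of 8 3-step routes that fits.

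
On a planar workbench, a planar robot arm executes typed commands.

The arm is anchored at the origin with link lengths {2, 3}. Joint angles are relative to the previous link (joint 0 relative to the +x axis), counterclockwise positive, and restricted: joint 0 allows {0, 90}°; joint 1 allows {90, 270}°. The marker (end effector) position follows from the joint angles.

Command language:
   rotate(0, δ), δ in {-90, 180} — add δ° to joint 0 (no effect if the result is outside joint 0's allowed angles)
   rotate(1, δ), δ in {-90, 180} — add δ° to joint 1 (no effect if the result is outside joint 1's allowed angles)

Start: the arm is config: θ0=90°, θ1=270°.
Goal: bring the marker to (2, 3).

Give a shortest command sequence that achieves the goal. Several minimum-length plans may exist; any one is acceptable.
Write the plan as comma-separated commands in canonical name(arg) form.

rotate(1, 180), rotate(0, -90)

from: config: θ0=90°, θ1=270°
t=1 rotate(1, 180) ⇒ config: θ0=90°, θ1=90°
t=2 rotate(0, -90) ⇒ config: θ0=0°, θ1=90°
nothing shorter than 2 reaches the goal.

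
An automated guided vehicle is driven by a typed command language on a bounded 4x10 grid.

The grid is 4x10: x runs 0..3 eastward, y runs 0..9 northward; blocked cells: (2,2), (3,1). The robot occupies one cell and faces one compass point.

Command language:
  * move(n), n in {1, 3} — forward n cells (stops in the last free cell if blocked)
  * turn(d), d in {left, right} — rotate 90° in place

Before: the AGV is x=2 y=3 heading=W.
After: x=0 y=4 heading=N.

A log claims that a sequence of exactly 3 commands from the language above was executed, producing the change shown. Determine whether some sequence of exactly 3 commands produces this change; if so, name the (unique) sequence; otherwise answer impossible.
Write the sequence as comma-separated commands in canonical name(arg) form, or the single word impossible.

key: order matters: swapping move(3) and move(1) lands elsewhere
start: x=2 y=3 heading=W
[1] after move(3): x=0 y=3 heading=W
[2] after turn(right): x=0 y=3 heading=N
[3] after move(1): x=0 y=4 heading=N
uniquely the one of 64 3-step routes that fits.

move(3), turn(right), move(1)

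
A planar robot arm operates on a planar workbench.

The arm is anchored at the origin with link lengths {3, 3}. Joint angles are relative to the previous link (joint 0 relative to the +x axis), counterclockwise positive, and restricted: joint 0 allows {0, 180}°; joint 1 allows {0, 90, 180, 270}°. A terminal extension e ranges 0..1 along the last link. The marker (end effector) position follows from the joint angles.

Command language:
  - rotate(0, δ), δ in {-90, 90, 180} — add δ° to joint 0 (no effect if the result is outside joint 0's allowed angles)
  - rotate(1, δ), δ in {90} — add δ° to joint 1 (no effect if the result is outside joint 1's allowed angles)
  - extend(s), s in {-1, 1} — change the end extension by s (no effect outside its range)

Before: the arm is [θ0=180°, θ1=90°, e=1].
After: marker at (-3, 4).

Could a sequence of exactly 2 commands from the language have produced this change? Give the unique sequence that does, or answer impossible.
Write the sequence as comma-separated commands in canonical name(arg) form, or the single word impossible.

rotate(1, 90), rotate(1, 90)

from: [θ0=180°, θ1=90°, e=1]
step 1 (rotate(1, 90)): [θ0=180°, θ1=180°, e=1]
step 2 (rotate(1, 90)): [θ0=180°, θ1=270°, e=1]
all 36 alternatives checked — unique.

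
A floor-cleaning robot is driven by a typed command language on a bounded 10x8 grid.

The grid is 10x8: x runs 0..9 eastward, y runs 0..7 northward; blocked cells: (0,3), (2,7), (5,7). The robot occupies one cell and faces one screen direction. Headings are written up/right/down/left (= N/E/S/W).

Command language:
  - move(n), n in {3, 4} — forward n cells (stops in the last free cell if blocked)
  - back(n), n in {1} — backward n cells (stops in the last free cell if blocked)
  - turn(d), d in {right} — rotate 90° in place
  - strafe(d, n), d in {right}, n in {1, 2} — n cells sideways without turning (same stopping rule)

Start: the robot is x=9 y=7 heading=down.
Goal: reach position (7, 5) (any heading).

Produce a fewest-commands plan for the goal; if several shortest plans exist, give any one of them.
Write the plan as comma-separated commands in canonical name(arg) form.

from: x=9 y=7 heading=down
[1] after move(3): x=9 y=4 heading=down
[2] after back(1): x=9 y=5 heading=down
[3] after strafe(right, 2): x=7 y=5 heading=down
minimal: 3 command(s), checked below 3.

move(3), back(1), strafe(right, 2)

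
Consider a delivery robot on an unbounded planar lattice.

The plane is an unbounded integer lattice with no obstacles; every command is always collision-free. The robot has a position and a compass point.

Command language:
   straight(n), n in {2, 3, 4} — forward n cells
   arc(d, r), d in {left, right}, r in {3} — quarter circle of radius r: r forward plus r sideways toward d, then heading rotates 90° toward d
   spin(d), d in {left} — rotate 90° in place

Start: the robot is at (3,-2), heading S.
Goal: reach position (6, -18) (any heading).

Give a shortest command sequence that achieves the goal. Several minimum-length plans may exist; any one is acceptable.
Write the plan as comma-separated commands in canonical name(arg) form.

straight(3), straight(3), straight(3), straight(4), arc(left, 3)

begin: at (3,-2), heading S
[1] after straight(3): at (3,-5), heading S
[2] after straight(3): at (3,-8), heading S
[3] after straight(3): at (3,-11), heading S
[4] after straight(4): at (3,-15), heading S
[5] after arc(left, 3): at (6,-18), heading E
no 4-step plan works, so 5 is optimal.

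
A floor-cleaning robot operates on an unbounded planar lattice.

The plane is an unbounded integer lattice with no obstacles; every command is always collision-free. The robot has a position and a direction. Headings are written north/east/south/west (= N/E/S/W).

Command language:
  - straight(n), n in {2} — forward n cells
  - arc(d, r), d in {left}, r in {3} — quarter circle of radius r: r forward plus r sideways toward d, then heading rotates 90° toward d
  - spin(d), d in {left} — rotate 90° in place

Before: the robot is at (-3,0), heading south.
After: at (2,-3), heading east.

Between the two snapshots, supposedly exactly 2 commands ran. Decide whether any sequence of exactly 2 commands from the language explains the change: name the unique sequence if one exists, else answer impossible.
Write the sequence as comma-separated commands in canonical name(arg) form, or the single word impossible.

key: cell and facing (now E) both changed — the 2 commands mix motion and turning
begin: at (-3,0), heading south
[1] after arc(left, 3): at (0,-3), heading east
[2] after straight(2): at (2,-3), heading east
all 9 alternatives checked — unique.

arc(left, 3), straight(2)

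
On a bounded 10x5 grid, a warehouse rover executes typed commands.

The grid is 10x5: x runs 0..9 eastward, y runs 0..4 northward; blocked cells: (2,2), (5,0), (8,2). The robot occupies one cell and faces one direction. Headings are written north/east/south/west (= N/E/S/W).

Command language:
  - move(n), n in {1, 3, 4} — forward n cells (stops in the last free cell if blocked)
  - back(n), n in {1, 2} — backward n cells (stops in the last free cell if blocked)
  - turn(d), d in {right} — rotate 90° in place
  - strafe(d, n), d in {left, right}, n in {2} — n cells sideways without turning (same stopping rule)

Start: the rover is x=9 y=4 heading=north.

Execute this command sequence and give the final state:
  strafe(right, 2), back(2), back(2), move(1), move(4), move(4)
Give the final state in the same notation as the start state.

t0: x=9 y=4 heading=north
t=1 strafe(right, 2) ⇒ x=9 y=4 heading=north
t=2 back(2) ⇒ x=9 y=2 heading=north
t=3 back(2) ⇒ x=9 y=0 heading=north
t=4 move(1) ⇒ x=9 y=1 heading=north
t=5 move(4) ⇒ x=9 y=4 heading=north
t=6 move(4) ⇒ x=9 y=4 heading=north

x=9 y=4 heading=north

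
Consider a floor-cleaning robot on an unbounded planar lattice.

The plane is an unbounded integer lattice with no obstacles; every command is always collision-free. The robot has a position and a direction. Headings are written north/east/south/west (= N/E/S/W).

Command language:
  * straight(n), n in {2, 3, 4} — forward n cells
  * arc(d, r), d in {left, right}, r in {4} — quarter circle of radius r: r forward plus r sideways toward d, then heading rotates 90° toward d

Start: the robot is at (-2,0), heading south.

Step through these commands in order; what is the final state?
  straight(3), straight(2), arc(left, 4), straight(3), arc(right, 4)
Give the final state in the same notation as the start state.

t0: at (-2,0), heading south
[1] after straight(3): at (-2,-3), heading south
[2] after straight(2): at (-2,-5), heading south
[3] after arc(left, 4): at (2,-9), heading east
[4] after straight(3): at (5,-9), heading east
[5] after arc(right, 4): at (9,-13), heading south

at (9,-13), heading south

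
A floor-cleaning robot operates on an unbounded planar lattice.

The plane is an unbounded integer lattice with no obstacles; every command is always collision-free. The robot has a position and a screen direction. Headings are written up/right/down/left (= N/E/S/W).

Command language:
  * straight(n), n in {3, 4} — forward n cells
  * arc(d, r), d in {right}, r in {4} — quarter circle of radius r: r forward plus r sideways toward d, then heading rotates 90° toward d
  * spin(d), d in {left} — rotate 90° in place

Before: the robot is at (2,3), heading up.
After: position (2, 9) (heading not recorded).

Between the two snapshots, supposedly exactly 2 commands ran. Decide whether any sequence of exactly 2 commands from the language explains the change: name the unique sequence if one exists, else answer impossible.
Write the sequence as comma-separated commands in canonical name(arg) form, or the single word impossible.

straight(3), straight(3)

start: at (2,3), heading up
step 1 (straight(3)): at (2,6), heading up
step 2 (straight(3)): at (2,9), heading up
all 16 alternatives checked — unique.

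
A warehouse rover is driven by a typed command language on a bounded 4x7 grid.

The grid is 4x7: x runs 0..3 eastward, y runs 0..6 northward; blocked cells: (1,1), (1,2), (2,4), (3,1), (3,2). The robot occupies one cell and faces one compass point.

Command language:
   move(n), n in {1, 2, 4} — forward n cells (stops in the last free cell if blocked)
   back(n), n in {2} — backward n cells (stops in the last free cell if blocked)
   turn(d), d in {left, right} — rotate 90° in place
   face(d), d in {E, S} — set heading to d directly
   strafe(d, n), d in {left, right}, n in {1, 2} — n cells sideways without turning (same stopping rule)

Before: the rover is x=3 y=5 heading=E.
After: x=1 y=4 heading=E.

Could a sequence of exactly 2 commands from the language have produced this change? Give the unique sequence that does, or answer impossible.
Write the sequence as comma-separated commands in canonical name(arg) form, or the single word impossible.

back(2), strafe(right, 1)

key: still facing E at the end — nothing in the sequence rotates
start: x=3 y=5 heading=E
t=1 back(2) ⇒ x=1 y=5 heading=E
t=2 strafe(right, 1) ⇒ x=1 y=4 heading=E
no rival 2-sequence matches.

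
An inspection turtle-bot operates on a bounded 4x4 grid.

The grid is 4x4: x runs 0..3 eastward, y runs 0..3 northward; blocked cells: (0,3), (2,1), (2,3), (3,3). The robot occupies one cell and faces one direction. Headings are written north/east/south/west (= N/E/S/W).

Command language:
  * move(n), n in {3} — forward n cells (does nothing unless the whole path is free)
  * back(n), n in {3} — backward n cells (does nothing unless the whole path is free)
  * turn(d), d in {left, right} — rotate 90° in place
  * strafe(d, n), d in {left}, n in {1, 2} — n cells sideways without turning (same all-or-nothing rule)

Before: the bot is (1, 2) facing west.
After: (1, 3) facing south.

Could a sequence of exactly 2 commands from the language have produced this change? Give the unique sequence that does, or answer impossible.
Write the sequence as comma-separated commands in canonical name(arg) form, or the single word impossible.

impossible

no 2-step route produces this change.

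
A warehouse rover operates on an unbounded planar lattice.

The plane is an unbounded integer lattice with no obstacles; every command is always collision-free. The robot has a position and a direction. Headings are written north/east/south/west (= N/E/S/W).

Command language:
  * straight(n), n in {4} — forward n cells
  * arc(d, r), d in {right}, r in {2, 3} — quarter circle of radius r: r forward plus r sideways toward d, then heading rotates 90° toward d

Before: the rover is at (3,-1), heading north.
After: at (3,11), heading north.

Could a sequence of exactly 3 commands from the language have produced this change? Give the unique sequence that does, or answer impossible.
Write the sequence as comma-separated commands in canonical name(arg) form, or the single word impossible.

straight(4), straight(4), straight(4)

key: still facing N at the end — nothing in the sequence rotates
begin: at (3,-1), heading north
step 1 (straight(4)): at (3,3), heading north
step 2 (straight(4)): at (3,7), heading north
step 3 (straight(4)): at (3,11), heading north
no other 3-command option fits: unique.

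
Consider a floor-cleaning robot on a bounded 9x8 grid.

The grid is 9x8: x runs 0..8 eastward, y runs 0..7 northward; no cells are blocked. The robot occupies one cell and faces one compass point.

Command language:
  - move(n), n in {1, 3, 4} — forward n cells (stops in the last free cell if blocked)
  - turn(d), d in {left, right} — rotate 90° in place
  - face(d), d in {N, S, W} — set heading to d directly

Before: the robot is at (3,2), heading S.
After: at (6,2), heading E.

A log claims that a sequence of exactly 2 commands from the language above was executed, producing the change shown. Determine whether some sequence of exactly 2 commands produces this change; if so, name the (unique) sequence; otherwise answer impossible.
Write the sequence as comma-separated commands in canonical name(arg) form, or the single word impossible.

key: position moved to (6,2) AND the heading swung to E — translation plus rotation needed
initial: at (3,2), heading S
t=1 turn(left) ⇒ at (3,2), heading E
t=2 move(3) ⇒ at (6,2), heading E
all 64 alternatives checked — unique.

turn(left), move(3)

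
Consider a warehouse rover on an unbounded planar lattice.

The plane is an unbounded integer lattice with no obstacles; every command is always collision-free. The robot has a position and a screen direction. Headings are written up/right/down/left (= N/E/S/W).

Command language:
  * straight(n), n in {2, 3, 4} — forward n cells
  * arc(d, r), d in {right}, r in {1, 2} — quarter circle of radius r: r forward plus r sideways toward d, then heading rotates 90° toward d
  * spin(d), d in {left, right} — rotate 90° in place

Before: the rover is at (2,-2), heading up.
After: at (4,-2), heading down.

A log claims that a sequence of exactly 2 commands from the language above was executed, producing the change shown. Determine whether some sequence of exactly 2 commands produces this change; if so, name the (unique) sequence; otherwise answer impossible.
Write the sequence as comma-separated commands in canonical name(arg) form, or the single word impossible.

key: cell and facing (now S) both changed — the 2 commands mix motion and turning
initial: at (2,-2), heading up
t=1 arc(right, 1) ⇒ at (3,-1), heading right
t=2 arc(right, 1) ⇒ at (4,-2), heading down
no rival 2-sequence matches.

arc(right, 1), arc(right, 1)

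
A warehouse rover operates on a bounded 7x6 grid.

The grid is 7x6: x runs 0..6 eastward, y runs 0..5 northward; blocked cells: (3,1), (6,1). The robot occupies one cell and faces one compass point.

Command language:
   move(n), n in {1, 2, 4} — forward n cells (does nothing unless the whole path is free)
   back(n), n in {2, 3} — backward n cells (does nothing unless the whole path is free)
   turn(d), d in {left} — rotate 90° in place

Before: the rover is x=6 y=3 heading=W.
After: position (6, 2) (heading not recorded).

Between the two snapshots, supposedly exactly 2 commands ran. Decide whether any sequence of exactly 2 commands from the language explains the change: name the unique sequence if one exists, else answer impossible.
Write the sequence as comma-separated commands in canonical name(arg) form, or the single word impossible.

turn(left), move(1)

key: running move(1) before turn(left) would end elsewhere — order is forced
t0: x=6 y=3 heading=W
step 1 (turn(left)): x=6 y=3 heading=S
step 2 (move(1)): x=6 y=2 heading=S
uniquely the one of 36 2-step routes that fits.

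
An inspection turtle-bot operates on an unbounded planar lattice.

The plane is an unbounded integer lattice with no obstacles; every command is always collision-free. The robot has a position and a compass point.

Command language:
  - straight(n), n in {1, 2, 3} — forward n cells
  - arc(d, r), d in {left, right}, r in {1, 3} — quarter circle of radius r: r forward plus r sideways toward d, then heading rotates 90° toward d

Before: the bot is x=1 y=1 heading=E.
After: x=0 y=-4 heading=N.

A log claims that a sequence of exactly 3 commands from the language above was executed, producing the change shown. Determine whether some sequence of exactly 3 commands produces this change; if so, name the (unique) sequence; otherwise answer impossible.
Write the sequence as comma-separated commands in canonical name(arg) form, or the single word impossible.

arc(right, 3), arc(right, 3), arc(right, 1)

key: position moved to (0,-4) AND the heading swung to N — translation plus rotation needed
begin: x=1 y=1 heading=E
[1] after arc(right, 3): x=4 y=-2 heading=S
[2] after arc(right, 3): x=1 y=-5 heading=W
[3] after arc(right, 1): x=0 y=-4 heading=N
all 343 alternatives checked — unique.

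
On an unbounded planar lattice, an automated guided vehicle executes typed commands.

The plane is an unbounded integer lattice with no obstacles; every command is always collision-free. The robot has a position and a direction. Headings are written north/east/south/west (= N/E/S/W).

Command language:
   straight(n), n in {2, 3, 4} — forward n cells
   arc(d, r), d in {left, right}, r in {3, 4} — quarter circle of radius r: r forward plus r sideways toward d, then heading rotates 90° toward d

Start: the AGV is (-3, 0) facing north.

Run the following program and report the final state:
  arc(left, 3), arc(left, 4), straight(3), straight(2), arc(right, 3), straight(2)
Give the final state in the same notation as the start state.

(-15, -9) facing west

initial: (-3, 0) facing north
step 1 (arc(left, 3)): (-6, 3) facing west
step 2 (arc(left, 4)): (-10, -1) facing south
step 3 (straight(3)): (-10, -4) facing south
step 4 (straight(2)): (-10, -6) facing south
step 5 (arc(right, 3)): (-13, -9) facing west
step 6 (straight(2)): (-15, -9) facing west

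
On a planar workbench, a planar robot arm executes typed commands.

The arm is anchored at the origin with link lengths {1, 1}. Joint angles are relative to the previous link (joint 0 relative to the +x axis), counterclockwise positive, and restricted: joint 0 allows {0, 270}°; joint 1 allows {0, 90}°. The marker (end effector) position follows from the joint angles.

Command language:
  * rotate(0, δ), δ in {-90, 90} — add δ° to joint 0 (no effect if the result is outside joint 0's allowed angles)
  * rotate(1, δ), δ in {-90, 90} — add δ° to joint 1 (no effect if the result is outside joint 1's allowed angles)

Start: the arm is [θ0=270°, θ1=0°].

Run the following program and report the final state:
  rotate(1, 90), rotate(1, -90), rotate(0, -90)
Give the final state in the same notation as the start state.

initial: [θ0=270°, θ1=0°]
t=1 rotate(1, 90) ⇒ [θ0=270°, θ1=90°]
t=2 rotate(1, -90) ⇒ [θ0=270°, θ1=0°]
t=3 rotate(0, -90) ⇒ [θ0=270°, θ1=0°]

[θ0=270°, θ1=0°]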